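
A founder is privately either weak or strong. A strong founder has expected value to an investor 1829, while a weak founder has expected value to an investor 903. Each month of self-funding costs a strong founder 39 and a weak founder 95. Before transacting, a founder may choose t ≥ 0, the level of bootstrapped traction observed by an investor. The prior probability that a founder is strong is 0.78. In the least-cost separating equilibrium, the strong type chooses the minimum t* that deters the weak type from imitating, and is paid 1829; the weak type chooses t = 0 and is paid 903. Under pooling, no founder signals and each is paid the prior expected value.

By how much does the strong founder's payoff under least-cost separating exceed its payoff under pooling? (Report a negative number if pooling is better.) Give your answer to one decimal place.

-176.4

Least-cost separating signal: t* solves 903 = 1829 − 95·t*, so t* = (1829 − 903)/95 ≈ 9.7474.
Strong type's separating payoff: 1829 − 39 × t* = 1829 − 39 × (1829 − 903)/95 = 1829 − 36114/95 ≈ 1448.853.
Pooling payoff: 0.78 × 1829 + 0.22 × 903 = 1625.28.
Difference: 1448.853 − 1625.28 = -176.427, i.e. -176.4 to one decimal place.
The strong type would prefer the pooling outcome.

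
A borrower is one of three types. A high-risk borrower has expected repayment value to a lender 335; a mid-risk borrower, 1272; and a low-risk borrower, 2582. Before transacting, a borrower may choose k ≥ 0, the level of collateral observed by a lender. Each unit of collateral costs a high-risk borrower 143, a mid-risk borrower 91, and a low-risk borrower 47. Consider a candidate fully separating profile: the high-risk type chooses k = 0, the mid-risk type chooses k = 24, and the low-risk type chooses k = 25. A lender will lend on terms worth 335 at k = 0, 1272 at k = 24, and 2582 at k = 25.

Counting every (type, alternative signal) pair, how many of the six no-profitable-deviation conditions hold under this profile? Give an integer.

4

High-risk (own payoff 335): to k=24 gives 1272 − 143×24 = -2160 → no gain ✓; to k=25 gives 2582 − 143×25 = -993 → no gain ✓.
Mid-risk (own payoff 1272 − 91×24 = -912): to k=0 gives 335 → profitable ✗; to k=25 gives 2582 − 91×25 = 307 → profitable ✗.
Low-risk (own payoff 2582 − 47×25 = 1407): to k=0 gives 335 → no gain ✓; to k=24 gives 1272 − 47×24 = 144 → no gain ✓.
4 of the 6 constraints hold; not an equilibrium.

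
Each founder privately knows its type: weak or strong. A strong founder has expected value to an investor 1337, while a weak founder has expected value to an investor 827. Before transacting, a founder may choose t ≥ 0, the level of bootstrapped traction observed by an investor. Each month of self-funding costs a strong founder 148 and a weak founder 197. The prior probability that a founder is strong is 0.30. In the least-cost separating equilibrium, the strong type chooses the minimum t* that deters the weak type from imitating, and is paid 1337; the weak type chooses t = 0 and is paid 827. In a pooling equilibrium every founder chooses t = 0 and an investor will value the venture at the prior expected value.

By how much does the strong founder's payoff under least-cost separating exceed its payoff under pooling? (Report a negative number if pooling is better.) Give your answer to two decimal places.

Least-cost separating signal: t* solves 827 = 1337 − 197·t*, so t* = (1337 − 827)/197 ≈ 2.5888.
Strong type's separating payoff: 1337 − 148 × t* = 1337 − 148 × (1337 − 827)/197 = 1337 − 75480/197 ≈ 953.8528.
Pooling payoff: 0.30 × 1337 + 0.70 × 827 = 980.
Difference: 953.8528 − 980 = -26.1472, i.e. -26.15 to two decimal places.
The strong type would prefer the pooling outcome.

-26.15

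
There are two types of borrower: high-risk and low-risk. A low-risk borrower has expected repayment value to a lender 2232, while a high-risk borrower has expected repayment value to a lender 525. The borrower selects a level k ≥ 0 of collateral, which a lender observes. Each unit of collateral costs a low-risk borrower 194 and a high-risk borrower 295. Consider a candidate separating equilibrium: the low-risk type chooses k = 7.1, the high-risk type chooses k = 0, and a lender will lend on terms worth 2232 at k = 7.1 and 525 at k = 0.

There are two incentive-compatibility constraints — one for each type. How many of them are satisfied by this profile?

High-risk type: stay at 0 → 525; mimic → 2232 − 295 × 7.1 = 137.5. IC holds (525 ≥ 137.5).
Low-risk type: signal → 2232 − 194 × 7.1 = 854.6; deviate to 0 → 525. IC holds (854.6 ≥ 525).
2 of 2 constraints hold, so this is a separating equilibrium.

2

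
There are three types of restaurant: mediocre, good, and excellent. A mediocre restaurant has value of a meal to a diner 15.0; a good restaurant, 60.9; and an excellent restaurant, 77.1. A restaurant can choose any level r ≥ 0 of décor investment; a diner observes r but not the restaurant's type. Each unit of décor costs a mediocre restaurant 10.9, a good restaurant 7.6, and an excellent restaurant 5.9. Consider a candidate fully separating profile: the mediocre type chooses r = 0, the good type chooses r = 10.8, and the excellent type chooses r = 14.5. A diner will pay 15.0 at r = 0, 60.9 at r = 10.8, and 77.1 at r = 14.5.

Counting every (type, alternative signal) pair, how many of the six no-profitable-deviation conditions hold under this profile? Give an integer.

Excellent (own payoff 77.1 − 5.9×14.5 = -8.45): to r=0 gives 15.0 → profitable ✗; to r=10.8 gives 60.9 − 5.9×10.8 = -2.82 → profitable ✗.
Mediocre (own payoff 15.0): to r=10.8 gives 60.9 − 10.9×10.8 = -56.82 → no gain ✓; to r=14.5 gives 77.1 − 10.9×14.5 = -80.95 → no gain ✓.
Good (own payoff 60.9 − 7.6×10.8 = -21.18): to r=0 gives 15.0 → profitable ✗; to r=14.5 gives 77.1 − 7.6×14.5 = -33.1 → no gain ✓.
3 of the 6 constraints hold; not an equilibrium.

3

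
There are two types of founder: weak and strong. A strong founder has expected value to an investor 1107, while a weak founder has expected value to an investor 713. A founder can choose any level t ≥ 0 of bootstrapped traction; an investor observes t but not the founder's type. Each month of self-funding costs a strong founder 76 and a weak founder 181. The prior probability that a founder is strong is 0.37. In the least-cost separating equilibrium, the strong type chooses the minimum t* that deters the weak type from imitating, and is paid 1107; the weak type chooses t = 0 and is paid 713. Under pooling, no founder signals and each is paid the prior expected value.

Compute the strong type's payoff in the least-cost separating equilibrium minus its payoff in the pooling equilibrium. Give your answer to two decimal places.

82.78

Least-cost separating signal: t* solves 713 = 1107 − 181·t*, so t* = (1107 − 713)/181 ≈ 2.1768.
Strong type's separating payoff: 1107 − 76 × t* = 1107 − 76 × (1107 − 713)/181 = 1107 − 29944/181 ≈ 941.5635.
Pooling payoff: 0.37 × 1107 + 0.63 × 713 = 858.78.
Difference: 941.5635 − 858.78 = 82.7835, i.e. 82.78 to two decimal places.
The strong type prefers to separate.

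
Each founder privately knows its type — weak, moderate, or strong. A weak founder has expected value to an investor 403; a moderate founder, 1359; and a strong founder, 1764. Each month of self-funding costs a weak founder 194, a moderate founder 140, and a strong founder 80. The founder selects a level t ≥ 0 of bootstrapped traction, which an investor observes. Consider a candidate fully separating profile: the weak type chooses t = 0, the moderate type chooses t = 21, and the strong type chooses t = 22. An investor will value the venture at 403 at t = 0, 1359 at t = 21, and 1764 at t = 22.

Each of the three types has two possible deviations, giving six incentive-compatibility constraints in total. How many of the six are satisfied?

Weak (own payoff 403): to t=21 gives 1359 − 194×21 = -2715 → no gain ✓; to t=22 gives 1764 − 194×22 = -2504 → no gain ✓.
Strong (own payoff 1764 − 80×22 = 4): to t=0 gives 403 → profitable ✗; to t=21 gives 1359 − 80×21 = -321 → no gain ✓.
Moderate (own payoff 1359 − 140×21 = -1581): to t=0 gives 403 → profitable ✗; to t=22 gives 1764 − 140×22 = -1316 → profitable ✗.
3 of the 6 constraints hold; not an equilibrium.

3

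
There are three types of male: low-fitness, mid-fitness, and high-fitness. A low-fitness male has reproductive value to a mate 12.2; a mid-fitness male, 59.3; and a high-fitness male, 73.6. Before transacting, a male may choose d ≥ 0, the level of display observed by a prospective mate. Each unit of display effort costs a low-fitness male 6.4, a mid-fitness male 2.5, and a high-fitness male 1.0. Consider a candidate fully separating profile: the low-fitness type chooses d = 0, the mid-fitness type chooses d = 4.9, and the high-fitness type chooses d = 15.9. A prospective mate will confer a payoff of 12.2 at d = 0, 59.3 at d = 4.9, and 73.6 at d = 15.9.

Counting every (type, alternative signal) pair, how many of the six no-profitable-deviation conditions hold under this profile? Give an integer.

5

Low-fitness (own payoff 12.2): to d=4.9 gives 59.3 − 6.4×4.9 = 27.94 → profitable ✗; to d=15.9 gives 73.6 − 6.4×15.9 = -28.16 → no gain ✓.
High-fitness (own payoff 73.6 − 1.0×15.9 = 57.7): to d=0 gives 12.2 → no gain ✓; to d=4.9 gives 59.3 − 1.0×4.9 = 54.4 → no gain ✓.
Mid-fitness (own payoff 59.3 − 2.5×4.9 = 47.05): to d=0 gives 12.2 → no gain ✓; to d=15.9 gives 73.6 − 2.5×15.9 = 33.85 → no gain ✓.
5 of the 6 constraints hold; not an equilibrium.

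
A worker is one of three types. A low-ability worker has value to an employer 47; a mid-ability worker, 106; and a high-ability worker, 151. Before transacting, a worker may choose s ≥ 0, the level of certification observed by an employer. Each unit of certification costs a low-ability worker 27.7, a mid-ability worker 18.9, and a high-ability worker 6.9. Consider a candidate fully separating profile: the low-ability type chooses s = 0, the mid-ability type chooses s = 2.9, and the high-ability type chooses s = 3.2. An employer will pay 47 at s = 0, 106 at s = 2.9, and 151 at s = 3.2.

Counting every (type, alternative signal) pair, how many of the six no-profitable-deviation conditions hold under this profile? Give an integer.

Mid-ability (own payoff 106 − 18.9×2.9 = 51.19): to s=0 gives 47 → no gain ✓; to s=3.2 gives 151 − 18.9×3.2 = 90.52 → profitable ✗.
High-ability (own payoff 151 − 6.9×3.2 = 128.92): to s=0 gives 47 → no gain ✓; to s=2.9 gives 106 − 6.9×2.9 = 85.99 → no gain ✓.
Low-ability (own payoff 47): to s=2.9 gives 106 − 27.7×2.9 = 25.67 → no gain ✓; to s=3.2 gives 151 − 27.7×3.2 = 62.36 → profitable ✗.
4 of the 6 constraints hold; not an equilibrium.

4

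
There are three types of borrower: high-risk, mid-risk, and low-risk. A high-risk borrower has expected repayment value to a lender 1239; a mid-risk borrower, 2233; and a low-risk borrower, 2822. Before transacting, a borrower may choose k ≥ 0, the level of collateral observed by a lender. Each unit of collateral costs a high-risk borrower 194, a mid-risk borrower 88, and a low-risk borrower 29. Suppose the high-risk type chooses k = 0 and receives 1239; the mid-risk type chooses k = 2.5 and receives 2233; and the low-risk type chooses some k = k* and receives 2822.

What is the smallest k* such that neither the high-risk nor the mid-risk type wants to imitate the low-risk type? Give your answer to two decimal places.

9.19

Mid-risk type (on-path payoff 2233 − 88×2.5 = 2013) won't mimic when 2013 ≥ 2822 − 88·k*, i.e. k* ≥ 9.19.
High-risk type (on-path payoff 1239) won't mimic when 1239 ≥ 2822 − 194·k*, i.e. k* ≥ 8.16.
Both must hold, so k* = max(8.16, 9.19) = 9.19. The mid-risk type's constraint binds.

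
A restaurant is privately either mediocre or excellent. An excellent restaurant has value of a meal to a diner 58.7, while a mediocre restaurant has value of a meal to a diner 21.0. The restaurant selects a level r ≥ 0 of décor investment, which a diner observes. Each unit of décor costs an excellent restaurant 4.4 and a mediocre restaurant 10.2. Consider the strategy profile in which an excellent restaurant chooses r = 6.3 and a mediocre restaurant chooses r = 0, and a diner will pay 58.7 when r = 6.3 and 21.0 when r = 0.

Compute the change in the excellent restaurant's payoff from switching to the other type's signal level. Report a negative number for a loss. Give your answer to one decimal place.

Playing r = 6.3 the excellent restaurant receives 58.7 − 4.4 × 6.3 = 30.98.
Deviating to r = 0 yields 21.0 instead.
Gain from deviating: 21.0 − 30.98 = -9.98, i.e. -10.0 to one decimal place.
The gain is negative, so the excellent type's incentive-compatibility constraint is satisfied.

-10.0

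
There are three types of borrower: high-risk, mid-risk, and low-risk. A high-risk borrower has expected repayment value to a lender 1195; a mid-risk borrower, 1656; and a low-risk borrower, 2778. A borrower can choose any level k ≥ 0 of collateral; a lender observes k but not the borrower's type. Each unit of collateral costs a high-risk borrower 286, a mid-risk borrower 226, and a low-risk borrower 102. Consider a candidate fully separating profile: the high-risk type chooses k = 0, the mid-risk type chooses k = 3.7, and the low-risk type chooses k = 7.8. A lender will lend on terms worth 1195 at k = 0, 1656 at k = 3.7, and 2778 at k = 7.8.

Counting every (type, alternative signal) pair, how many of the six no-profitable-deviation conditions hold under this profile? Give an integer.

4

Mid-risk (own payoff 1656 − 226×3.7 = 819.8): to k=0 gives 1195 → profitable ✗; to k=7.8 gives 2778 − 226×7.8 = 1015.2 → profitable ✗.
High-risk (own payoff 1195): to k=3.7 gives 1656 − 286×3.7 = 597.8 → no gain ✓; to k=7.8 gives 2778 − 286×7.8 = 547.2 → no gain ✓.
Low-risk (own payoff 2778 − 102×7.8 = 1982.4): to k=0 gives 1195 → no gain ✓; to k=3.7 gives 1656 − 102×3.7 = 1278.6 → no gain ✓.
4 of the 6 constraints hold; not an equilibrium.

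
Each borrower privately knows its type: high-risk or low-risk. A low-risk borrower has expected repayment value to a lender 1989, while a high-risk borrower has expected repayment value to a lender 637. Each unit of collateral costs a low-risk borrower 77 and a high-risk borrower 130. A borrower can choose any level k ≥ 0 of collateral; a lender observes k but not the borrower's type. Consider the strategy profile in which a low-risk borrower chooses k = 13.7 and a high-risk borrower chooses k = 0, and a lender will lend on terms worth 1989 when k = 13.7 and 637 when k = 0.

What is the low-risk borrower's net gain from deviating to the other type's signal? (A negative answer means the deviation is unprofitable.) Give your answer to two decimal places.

-297.10

Playing k = 13.7 the low-risk borrower receives 1989 − 77 × 13.7 = 934.1.
Deviating to k = 0 yields 637 instead.
Gain from deviating: 637 − 934.1 = -297.10.
The gain is negative, so the low-risk type's incentive-compatibility constraint is satisfied.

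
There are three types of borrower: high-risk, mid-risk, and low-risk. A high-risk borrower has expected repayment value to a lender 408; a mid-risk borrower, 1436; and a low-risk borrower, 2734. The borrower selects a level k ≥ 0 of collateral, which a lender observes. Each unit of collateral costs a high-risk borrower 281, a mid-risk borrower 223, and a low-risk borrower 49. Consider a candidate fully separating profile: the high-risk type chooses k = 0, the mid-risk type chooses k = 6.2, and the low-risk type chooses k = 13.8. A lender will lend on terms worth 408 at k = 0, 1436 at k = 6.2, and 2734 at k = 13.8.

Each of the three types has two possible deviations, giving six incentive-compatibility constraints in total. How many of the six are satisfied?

5

High-risk (own payoff 408): to k=6.2 gives 1436 − 281×6.2 = -306.2 → no gain ✓; to k=13.8 gives 2734 − 281×13.8 = -1143.8 → no gain ✓.
Mid-risk (own payoff 1436 − 223×6.2 = 53.4): to k=0 gives 408 → profitable ✗; to k=13.8 gives 2734 − 223×13.8 = -343.4 → no gain ✓.
Low-risk (own payoff 2734 − 49×13.8 = 2057.8): to k=0 gives 408 → no gain ✓; to k=6.2 gives 1436 − 49×6.2 = 1132.2 → no gain ✓.
5 of the 6 constraints hold; not an equilibrium.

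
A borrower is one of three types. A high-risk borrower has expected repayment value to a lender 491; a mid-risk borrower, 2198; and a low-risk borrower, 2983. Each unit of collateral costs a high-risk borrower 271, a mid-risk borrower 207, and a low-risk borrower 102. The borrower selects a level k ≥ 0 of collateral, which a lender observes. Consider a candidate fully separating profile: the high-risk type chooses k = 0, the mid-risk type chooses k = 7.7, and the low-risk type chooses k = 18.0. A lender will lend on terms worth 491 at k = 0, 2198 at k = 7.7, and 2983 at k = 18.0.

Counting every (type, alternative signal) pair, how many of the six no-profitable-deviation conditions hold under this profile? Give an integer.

Mid-risk (own payoff 2198 − 207×7.7 = 604.1): to k=0 gives 491 → no gain ✓; to k=18.0 gives 2983 − 207×18.0 = -743 → no gain ✓.
High-risk (own payoff 491): to k=7.7 gives 2198 − 271×7.7 = 111.3 → no gain ✓; to k=18.0 gives 2983 − 271×18.0 = -1895 → no gain ✓.
Low-risk (own payoff 2983 − 102×18.0 = 1147): to k=0 gives 491 → no gain ✓; to k=7.7 gives 2198 − 102×7.7 = 1412.6 → profitable ✗.
5 of the 6 constraints hold; not an equilibrium.

5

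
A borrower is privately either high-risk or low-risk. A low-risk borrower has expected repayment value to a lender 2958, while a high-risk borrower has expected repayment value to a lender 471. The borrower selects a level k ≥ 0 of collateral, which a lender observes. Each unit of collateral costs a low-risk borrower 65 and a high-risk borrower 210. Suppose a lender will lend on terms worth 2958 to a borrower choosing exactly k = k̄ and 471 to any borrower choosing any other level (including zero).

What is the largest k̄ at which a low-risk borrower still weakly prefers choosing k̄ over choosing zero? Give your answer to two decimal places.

38.26

Choosing k̄ yields the low-risk type 2958 − 65·k̄; choosing zero yields 471.
The low-risk type is indifferent at 2958 − 65·k̄ = 471, i.e. k̄ = (2958 − 471) / 65 ≈ 38.26.
For any k̄ above 38.26 the low-risk type would rather pool at zero, so separation collapses.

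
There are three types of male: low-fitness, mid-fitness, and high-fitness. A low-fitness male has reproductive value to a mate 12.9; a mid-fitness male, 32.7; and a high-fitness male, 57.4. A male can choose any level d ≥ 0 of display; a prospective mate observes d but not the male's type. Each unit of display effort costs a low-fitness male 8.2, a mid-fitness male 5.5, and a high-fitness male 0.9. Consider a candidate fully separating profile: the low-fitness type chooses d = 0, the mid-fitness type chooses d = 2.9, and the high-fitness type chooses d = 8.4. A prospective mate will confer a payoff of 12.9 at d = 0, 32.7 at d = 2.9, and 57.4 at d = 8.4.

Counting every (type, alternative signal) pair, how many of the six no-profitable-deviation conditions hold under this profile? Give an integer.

6

Mid-fitness (own payoff 32.7 − 5.5×2.9 = 16.75): to d=0 gives 12.9 → no gain ✓; to d=8.4 gives 57.4 − 5.5×8.4 = 11.2 → no gain ✓.
High-fitness (own payoff 57.4 − 0.9×8.4 = 49.84): to d=0 gives 12.9 → no gain ✓; to d=2.9 gives 32.7 − 0.9×2.9 = 30.09 → no gain ✓.
Low-fitness (own payoff 12.9): to d=2.9 gives 32.7 − 8.2×2.9 = 8.92 → no gain ✓; to d=8.4 gives 57.4 − 8.2×8.4 = -11.48 → no gain ✓.
6 of the 6 constraints hold; this profile is a separating equilibrium.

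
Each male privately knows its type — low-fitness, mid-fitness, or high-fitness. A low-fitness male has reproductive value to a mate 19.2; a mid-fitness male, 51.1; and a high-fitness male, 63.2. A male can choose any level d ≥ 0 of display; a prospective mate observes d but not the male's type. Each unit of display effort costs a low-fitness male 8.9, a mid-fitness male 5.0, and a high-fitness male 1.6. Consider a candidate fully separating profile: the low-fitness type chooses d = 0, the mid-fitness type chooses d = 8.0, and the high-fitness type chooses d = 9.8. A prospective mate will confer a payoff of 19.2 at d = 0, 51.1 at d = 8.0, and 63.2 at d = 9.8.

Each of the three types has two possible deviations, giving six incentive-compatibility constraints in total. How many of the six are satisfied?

4

Mid-fitness (own payoff 51.1 − 5.0×8.0 = 11.1): to d=0 gives 19.2 → profitable ✗; to d=9.8 gives 63.2 − 5.0×9.8 = 14.2 → profitable ✗.
High-fitness (own payoff 63.2 − 1.6×9.8 = 47.52): to d=0 gives 19.2 → no gain ✓; to d=8.0 gives 51.1 − 1.6×8.0 = 38.3 → no gain ✓.
Low-fitness (own payoff 19.2): to d=8.0 gives 51.1 − 8.9×8.0 = -20.1 → no gain ✓; to d=9.8 gives 63.2 − 8.9×9.8 = -24.02 → no gain ✓.
4 of the 6 constraints hold; not an equilibrium.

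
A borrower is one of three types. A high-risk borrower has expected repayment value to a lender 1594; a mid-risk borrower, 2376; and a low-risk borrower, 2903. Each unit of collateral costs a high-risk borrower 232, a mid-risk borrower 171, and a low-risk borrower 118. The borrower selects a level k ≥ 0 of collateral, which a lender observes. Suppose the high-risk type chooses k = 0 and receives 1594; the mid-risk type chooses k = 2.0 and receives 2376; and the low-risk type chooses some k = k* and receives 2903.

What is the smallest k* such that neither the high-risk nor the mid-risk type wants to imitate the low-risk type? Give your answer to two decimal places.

Mid-risk type (on-path payoff 2376 − 171×2.0 = 2034) won't mimic when 2034 ≥ 2903 − 171·k*, i.e. k* ≥ 5.08.
High-risk type (on-path payoff 1594) won't mimic when 1594 ≥ 2903 − 232·k*, i.e. k* ≥ 5.64.
Both must hold, so k* = max(5.64, 5.08) = 5.64. The high-risk type's constraint binds.

5.64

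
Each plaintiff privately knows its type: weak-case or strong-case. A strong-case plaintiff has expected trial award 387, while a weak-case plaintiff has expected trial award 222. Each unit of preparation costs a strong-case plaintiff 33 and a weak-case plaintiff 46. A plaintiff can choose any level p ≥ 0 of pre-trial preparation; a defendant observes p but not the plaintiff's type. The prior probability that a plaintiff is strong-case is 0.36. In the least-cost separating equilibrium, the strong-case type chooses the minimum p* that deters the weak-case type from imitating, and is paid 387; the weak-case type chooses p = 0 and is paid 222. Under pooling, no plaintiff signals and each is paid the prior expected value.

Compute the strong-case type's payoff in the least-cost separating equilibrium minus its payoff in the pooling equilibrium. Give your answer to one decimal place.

Least-cost separating signal: p* solves 222 = 387 − 46·p*, so p* = (387 − 222)/46 ≈ 3.5870.
Strong-case type's separating payoff: 387 − 33 × p* = 387 − 33 × (387 − 222)/46 = 387 − 5445/46 ≈ 268.630.
Pooling payoff: 0.36 × 387 + 0.64 × 222 = 281.4.
Difference: 268.630 − 281.4 = -12.77, i.e. -12.8 to one decimal place.
The strong-case type would prefer the pooling outcome.

-12.8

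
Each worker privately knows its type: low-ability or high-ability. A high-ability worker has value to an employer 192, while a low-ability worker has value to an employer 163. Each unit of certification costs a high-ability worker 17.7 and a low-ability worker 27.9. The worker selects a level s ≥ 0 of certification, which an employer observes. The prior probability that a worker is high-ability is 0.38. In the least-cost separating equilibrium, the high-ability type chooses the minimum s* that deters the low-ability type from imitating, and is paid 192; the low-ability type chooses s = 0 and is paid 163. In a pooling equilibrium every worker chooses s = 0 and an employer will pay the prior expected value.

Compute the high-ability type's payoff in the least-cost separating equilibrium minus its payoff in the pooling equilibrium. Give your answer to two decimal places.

Least-cost separating signal: s* solves 163 = 192 − 27.9·s*, so s* = (192 − 163)/27.9 ≈ 1.0394.
High-ability type's separating payoff: 192 − 17.7 × s* = 192 − 17.7 × (192 − 163)/27.9 = 192 − 513.3/27.9 ≈ 173.6022.
Pooling payoff: 0.38 × 192 + 0.62 × 163 = 174.02.
Difference: 173.6022 − 174.02 = -0.4178, i.e. -0.42 to two decimal places.
The high-ability type would prefer the pooling outcome.

-0.42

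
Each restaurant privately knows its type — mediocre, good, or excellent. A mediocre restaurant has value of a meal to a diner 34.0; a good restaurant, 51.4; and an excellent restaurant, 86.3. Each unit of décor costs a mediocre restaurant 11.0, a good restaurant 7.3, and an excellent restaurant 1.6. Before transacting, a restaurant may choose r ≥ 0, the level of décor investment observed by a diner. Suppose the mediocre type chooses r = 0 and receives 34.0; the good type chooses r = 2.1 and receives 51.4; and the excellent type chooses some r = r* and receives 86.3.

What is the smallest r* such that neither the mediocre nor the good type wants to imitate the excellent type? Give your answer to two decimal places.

Good type (on-path payoff 51.4 − 7.3×2.1 = 36.07) won't mimic when 36.07 ≥ 86.3 − 7.3·r*, i.e. r* ≥ 6.88.
Mediocre type (on-path payoff 34.0) won't mimic when 34.0 ≥ 86.3 − 11.0·r*, i.e. r* ≥ 4.75.
Both must hold, so r* = max(4.75, 6.88) = 6.88. The good type's constraint binds.

6.88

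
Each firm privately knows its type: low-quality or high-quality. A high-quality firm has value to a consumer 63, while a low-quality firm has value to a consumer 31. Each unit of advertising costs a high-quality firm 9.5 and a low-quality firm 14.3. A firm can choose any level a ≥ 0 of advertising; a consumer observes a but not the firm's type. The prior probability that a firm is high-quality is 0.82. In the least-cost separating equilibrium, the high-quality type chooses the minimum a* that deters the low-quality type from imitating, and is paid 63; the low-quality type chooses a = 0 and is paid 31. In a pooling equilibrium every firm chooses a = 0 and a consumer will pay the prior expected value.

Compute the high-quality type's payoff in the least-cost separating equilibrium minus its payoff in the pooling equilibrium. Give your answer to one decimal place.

-15.5

Least-cost separating signal: a* solves 31 = 63 − 14.3·a*, so a* = (63 − 31)/14.3 ≈ 2.2378.
High-quality type's separating payoff: 63 − 9.5 × a* = 63 − 9.5 × (63 − 31)/14.3 = 63 − 304/14.3 ≈ 41.741.
Pooling payoff: 0.82 × 63 + 0.18 × 31 = 57.24.
Difference: 41.741 − 57.24 = -15.499, i.e. -15.5 to one decimal place.
The high-quality type would prefer the pooling outcome.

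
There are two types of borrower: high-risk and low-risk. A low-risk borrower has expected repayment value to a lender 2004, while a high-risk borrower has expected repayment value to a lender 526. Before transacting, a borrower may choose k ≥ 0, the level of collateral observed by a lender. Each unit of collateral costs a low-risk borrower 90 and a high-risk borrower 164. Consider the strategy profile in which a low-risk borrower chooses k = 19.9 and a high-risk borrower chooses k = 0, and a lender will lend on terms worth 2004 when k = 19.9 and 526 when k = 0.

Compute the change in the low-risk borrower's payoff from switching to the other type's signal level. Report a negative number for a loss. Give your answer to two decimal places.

Playing k = 19.9 the low-risk borrower receives 2004 − 90 × 19.9 = 213.
Deviating to k = 0 yields 526 instead.
Gain from deviating: 526 − 213 = 313.00.
The gain is positive, so the low-risk type's incentive-compatibility constraint is violated — this profile is not a separating equilibrium.

313.00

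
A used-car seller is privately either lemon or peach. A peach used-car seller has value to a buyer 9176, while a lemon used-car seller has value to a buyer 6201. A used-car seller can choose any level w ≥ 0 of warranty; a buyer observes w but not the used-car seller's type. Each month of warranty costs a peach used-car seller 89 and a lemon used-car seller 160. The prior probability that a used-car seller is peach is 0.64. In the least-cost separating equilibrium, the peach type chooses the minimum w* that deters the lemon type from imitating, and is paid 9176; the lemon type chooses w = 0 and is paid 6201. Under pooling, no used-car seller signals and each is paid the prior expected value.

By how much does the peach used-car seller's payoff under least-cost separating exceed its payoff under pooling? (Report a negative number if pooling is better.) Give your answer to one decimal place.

Least-cost separating signal: w* solves 6201 = 9176 − 160·w*, so w* = (9176 − 6201)/160 ≈ 18.5938.
Peach type's separating payoff: 9176 − 89 × w* = 9176 − 89 × (9176 − 6201)/160 = 9176 − 264775/160 ≈ 7521.156.
Pooling payoff: 0.64 × 9176 + 0.36 × 6201 = 8105.
Difference: 7521.156 − 8105 = -583.844, i.e. -583.8 to one decimal place.
The peach type would prefer the pooling outcome.

-583.8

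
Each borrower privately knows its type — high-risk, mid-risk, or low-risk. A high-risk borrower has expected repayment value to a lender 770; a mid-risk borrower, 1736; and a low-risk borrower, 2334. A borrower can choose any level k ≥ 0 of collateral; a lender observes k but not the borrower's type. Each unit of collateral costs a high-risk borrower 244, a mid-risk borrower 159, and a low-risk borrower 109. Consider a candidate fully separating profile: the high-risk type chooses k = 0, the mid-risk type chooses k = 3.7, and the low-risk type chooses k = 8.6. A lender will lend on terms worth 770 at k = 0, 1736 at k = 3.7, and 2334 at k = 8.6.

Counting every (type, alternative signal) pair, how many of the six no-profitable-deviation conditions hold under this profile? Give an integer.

5

Mid-risk (own payoff 1736 − 159×3.7 = 1147.7): to k=0 gives 770 → no gain ✓; to k=8.6 gives 2334 − 159×8.6 = 966.6 → no gain ✓.
Low-risk (own payoff 2334 − 109×8.6 = 1396.6): to k=0 gives 770 → no gain ✓; to k=3.7 gives 1736 − 109×3.7 = 1332.7 → no gain ✓.
High-risk (own payoff 770): to k=3.7 gives 1736 − 244×3.7 = 833.2 → profitable ✗; to k=8.6 gives 2334 − 244×8.6 = 235.6 → no gain ✓.
5 of the 6 constraints hold; not an equilibrium.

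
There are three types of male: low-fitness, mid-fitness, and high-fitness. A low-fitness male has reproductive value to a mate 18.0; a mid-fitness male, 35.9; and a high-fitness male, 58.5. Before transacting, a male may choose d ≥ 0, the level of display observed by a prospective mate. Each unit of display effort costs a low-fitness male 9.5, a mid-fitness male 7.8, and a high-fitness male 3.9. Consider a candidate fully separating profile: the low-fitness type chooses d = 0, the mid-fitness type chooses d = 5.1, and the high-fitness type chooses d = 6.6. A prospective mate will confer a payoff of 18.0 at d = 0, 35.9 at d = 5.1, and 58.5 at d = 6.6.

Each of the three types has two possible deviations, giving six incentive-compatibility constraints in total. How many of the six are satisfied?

4

High-fitness (own payoff 58.5 − 3.9×6.6 = 32.76): to d=0 gives 18.0 → no gain ✓; to d=5.1 gives 35.9 − 3.9×5.1 = 16.01 → no gain ✓.
Low-fitness (own payoff 18.0): to d=5.1 gives 35.9 − 9.5×5.1 = -12.55 → no gain ✓; to d=6.6 gives 58.5 − 9.5×6.6 = -4.2 → no gain ✓.
Mid-fitness (own payoff 35.9 − 7.8×5.1 = -3.88): to d=0 gives 18.0 → profitable ✗; to d=6.6 gives 58.5 − 7.8×6.6 = 7.02 → profitable ✗.
4 of the 6 constraints hold; not an equilibrium.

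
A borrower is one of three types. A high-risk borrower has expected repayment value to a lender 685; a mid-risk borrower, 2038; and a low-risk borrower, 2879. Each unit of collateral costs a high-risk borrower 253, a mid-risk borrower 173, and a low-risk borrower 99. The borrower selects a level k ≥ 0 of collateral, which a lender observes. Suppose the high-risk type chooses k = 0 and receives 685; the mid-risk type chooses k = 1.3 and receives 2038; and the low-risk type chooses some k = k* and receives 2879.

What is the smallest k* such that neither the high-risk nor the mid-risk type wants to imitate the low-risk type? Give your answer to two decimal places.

8.67

Mid-risk type (on-path payoff 2038 − 173×1.3 = 1813.1) won't mimic when 1813.1 ≥ 2879 − 173·k*, i.e. k* ≥ 6.16.
High-risk type (on-path payoff 685) won't mimic when 685 ≥ 2879 − 253·k*, i.e. k* ≥ 8.67.
Both must hold, so k* = max(8.67, 6.16) = 8.67. The high-risk type's constraint binds.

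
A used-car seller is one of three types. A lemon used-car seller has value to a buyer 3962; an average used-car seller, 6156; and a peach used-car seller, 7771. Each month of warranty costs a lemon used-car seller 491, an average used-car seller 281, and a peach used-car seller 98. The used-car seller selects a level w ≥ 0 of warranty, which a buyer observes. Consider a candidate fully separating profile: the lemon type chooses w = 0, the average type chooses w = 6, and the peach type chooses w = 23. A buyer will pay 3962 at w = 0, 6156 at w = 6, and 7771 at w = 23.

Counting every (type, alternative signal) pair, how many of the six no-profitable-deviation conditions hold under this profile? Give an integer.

Peach (own payoff 7771 − 98×23 = 5517): to w=0 gives 3962 → no gain ✓; to w=6 gives 6156 − 98×6 = 5568 → profitable ✗.
Lemon (own payoff 3962): to w=6 gives 6156 − 491×6 = 3210 → no gain ✓; to w=23 gives 7771 − 491×23 = -3522 → no gain ✓.
Average (own payoff 6156 − 281×6 = 4470): to w=0 gives 3962 → no gain ✓; to w=23 gives 7771 − 281×23 = 1308 → no gain ✓.
5 of the 6 constraints hold; not an equilibrium.

5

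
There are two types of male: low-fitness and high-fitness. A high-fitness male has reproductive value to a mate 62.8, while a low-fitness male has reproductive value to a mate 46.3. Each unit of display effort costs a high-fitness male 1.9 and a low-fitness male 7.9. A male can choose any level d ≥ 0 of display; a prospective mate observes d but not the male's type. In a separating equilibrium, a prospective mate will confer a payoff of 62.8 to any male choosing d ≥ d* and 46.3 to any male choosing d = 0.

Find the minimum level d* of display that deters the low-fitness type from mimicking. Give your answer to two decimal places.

A low-fitness male choosing d = 0 receives 46.3.
Imitating at d* instead would pay 62.8 at cost 7.9·d*, netting 62.8 − 7.9·d*.
Indifference: 46.3 = 62.8 − 7.9·d*, so d* = (62.8 − 46.3) / 7.9 ≈ 2.09.
This is the low-fitness type's binding incentive-compatibility constraint; any d ≥ 2.09 sustains separation on that side.

2.09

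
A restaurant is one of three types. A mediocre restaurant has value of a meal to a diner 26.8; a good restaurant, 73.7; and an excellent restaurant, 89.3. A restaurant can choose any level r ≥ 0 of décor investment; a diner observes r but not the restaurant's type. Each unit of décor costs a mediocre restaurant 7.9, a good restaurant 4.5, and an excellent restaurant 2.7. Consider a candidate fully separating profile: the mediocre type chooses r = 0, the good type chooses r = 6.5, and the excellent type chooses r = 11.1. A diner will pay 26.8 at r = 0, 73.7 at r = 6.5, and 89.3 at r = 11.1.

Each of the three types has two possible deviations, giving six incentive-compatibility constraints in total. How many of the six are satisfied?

6

Mediocre (own payoff 26.8): to r=6.5 gives 73.7 − 7.9×6.5 = 22.35 → no gain ✓; to r=11.1 gives 89.3 − 7.9×11.1 = 1.61 → no gain ✓.
Good (own payoff 73.7 − 4.5×6.5 = 44.45): to r=0 gives 26.8 → no gain ✓; to r=11.1 gives 89.3 − 4.5×11.1 = 39.35 → no gain ✓.
Excellent (own payoff 89.3 − 2.7×11.1 = 59.33): to r=0 gives 26.8 → no gain ✓; to r=6.5 gives 73.7 − 2.7×6.5 = 56.15 → no gain ✓.
6 of the 6 constraints hold; this profile is a separating equilibrium.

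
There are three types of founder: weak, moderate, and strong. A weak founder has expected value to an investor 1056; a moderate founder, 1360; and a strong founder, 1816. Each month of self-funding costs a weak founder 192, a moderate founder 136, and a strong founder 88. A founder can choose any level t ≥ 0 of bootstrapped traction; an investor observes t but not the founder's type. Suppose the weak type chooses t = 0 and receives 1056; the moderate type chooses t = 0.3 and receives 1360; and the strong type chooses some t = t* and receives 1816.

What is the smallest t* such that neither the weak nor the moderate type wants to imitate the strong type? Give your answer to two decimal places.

3.96

Moderate type (on-path payoff 1360 − 136×0.3 = 1319.2) won't mimic when 1319.2 ≥ 1816 − 136·t*, i.e. t* ≥ 3.65.
Weak type (on-path payoff 1056) won't mimic when 1056 ≥ 1816 − 192·t*, i.e. t* ≥ 3.96.
Both must hold, so t* = max(3.96, 3.65) = 3.96. The weak type's constraint binds.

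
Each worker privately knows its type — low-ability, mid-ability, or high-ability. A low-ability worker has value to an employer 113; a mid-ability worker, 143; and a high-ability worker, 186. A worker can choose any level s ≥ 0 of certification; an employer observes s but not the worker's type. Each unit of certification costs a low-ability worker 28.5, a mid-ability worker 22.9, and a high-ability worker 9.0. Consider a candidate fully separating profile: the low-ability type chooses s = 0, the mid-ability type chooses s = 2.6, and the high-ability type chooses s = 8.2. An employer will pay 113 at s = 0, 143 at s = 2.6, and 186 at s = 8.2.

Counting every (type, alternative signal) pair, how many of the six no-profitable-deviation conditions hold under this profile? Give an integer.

High-ability (own payoff 186 − 9.0×8.2 = 112.2): to s=0 gives 113 → profitable ✗; to s=2.6 gives 143 − 9.0×2.6 = 119.6 → profitable ✗.
Low-ability (own payoff 113): to s=2.6 gives 143 − 28.5×2.6 = 68.9 → no gain ✓; to s=8.2 gives 186 − 28.5×8.2 = -47.7 → no gain ✓.
Mid-ability (own payoff 143 − 22.9×2.6 = 83.46): to s=0 gives 113 → profitable ✗; to s=8.2 gives 186 − 22.9×8.2 = -1.78 → no gain ✓.
3 of the 6 constraints hold; not an equilibrium.

3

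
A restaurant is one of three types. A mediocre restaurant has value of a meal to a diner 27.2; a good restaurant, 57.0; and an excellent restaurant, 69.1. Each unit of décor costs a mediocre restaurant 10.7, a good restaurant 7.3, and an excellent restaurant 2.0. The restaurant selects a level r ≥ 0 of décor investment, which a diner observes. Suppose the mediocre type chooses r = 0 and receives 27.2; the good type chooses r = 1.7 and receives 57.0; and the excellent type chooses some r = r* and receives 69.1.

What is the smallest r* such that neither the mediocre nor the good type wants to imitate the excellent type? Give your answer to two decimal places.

3.92

Mediocre type (on-path payoff 27.2) won't mimic when 27.2 ≥ 69.1 − 10.7·r*, i.e. r* ≥ 3.92.
Good type (on-path payoff 57.0 − 7.3×1.7 = 44.59) won't mimic when 44.59 ≥ 69.1 − 7.3·r*, i.e. r* ≥ 3.36.
Both must hold, so r* = max(3.92, 3.36) = 3.92. The mediocre type's constraint binds.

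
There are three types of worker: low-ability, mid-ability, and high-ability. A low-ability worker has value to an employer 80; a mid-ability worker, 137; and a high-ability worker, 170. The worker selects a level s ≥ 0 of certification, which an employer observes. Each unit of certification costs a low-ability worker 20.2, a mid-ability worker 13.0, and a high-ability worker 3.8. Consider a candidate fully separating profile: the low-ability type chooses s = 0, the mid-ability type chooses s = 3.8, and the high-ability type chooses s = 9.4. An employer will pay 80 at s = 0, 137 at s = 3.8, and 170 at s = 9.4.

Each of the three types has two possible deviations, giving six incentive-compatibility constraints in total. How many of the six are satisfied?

Mid-ability (own payoff 137 − 13.0×3.8 = 87.6): to s=0 gives 80 → no gain ✓; to s=9.4 gives 170 − 13.0×9.4 = 47.8 → no gain ✓.
Low-ability (own payoff 80): to s=3.8 gives 137 − 20.2×3.8 = 60.24 → no gain ✓; to s=9.4 gives 170 − 20.2×9.4 = -19.88 → no gain ✓.
High-ability (own payoff 170 − 3.8×9.4 = 134.28): to s=0 gives 80 → no gain ✓; to s=3.8 gives 137 − 3.8×3.8 = 122.56 → no gain ✓.
6 of the 6 constraints hold; this profile is a separating equilibrium.

6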